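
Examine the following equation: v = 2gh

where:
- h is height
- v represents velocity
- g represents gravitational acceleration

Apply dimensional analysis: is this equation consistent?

No

h (height) has dimensions [L].
v (velocity) has dimensions [L T^-1].
g (gravitational acceleration) has dimensions [L T^-2].

Left side: [L T^-1]
Right side: [L^2 T^-2]

The two sides have different dimensions, so the equation is NOT dimensionally consistent.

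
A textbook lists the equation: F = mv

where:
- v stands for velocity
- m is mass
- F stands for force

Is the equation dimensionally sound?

No

v (velocity) has dimensions [L T^-1].
m (mass) has dimensions [M].
F (force) has dimensions [L M T^-2].

Left side: [L M T^-2]
Right side: [L M T^-1]

The two sides have different dimensions, so the equation is NOT dimensionally consistent.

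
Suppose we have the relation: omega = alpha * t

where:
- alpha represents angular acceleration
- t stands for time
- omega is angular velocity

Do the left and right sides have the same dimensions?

Yes

alpha (angular acceleration) has dimensions [T^-2].
t (time) has dimensions [T].
omega (angular velocity) has dimensions [T^-1].

Left side: [T^-1]
Right side: [T^-1]

Both sides have the same dimensions, so the equation is dimensionally consistent.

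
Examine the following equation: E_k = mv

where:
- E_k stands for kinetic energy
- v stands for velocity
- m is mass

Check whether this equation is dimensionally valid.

No

E_k (kinetic energy) has dimensions [L^2 M T^-2].
v (velocity) has dimensions [L T^-1].
m (mass) has dimensions [M].

Left side: [L^2 M T^-2]
Right side: [L M T^-1]

The two sides have different dimensions, so the equation is NOT dimensionally consistent.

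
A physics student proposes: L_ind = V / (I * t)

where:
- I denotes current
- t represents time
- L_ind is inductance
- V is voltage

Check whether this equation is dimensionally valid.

No

I (current) has dimensions [I].
t (time) has dimensions [T].
L_ind (inductance) has dimensions [I^-2 L^2 M T^-2].
V (voltage) has dimensions [I^-1 L^2 M T^-3].

Left side: [I^-2 L^2 M T^-2]
Right side: [I^-2 L^2 M T^-4]

The two sides have different dimensions, so the equation is NOT dimensionally consistent.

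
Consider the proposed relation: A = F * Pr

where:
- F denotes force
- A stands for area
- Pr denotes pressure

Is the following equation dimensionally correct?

No

F (force) has dimensions [L M T^-2].
A (area) has dimensions [L^2].
Pr (pressure) has dimensions [L^-1 M T^-2].

Left side: [L^2]
Right side: [M^2 T^-4]

The two sides have different dimensions, so the equation is NOT dimensionally consistent.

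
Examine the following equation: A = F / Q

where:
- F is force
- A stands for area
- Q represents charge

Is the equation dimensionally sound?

No

F (force) has dimensions [L M T^-2].
A (area) has dimensions [L^2].
Q (charge) has dimensions [I T].

Left side: [L^2]
Right side: [I^-1 L M T^-3]

The two sides have different dimensions, so the equation is NOT dimensionally consistent.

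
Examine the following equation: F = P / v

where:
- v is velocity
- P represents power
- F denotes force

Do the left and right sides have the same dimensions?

Yes

v (velocity) has dimensions [L T^-1].
P (power) has dimensions [L^2 M T^-3].
F (force) has dimensions [L M T^-2].

Left side: [L M T^-2]
Right side: [L M T^-2]

Both sides have the same dimensions, so the equation is dimensionally consistent.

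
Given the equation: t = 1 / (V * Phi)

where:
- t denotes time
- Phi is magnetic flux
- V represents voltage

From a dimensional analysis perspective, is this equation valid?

No

t (time) has dimensions [T].
Phi (magnetic flux) has dimensions [I^-1 L^2 M T^-2].
V (voltage) has dimensions [I^-1 L^2 M T^-3].

Left side: [T]
Right side: [I^2 L^-4 M^-2 T^5]

The two sides have different dimensions, so the equation is NOT dimensionally consistent.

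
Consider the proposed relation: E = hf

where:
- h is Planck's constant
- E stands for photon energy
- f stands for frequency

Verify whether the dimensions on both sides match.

Yes

h (Planck's constant) has dimensions [L^2 M T^-1].
E (photon energy) has dimensions [L^2 M T^-2].
f (frequency) has dimensions [T^-1].

Left side: [L^2 M T^-2]
Right side: [L^2 M T^-2]

Both sides have the same dimensions, so the equation is dimensionally consistent.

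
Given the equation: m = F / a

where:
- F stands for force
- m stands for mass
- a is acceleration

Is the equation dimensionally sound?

Yes

F (force) has dimensions [L M T^-2].
m (mass) has dimensions [M].
a (acceleration) has dimensions [L T^-2].

Left side: [M]
Right side: [M]

Both sides have the same dimensions, so the equation is dimensionally consistent.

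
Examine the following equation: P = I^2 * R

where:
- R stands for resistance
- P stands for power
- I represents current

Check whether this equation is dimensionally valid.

Yes

R (resistance) has dimensions [I^-2 L^2 M T^-3].
P (power) has dimensions [L^2 M T^-3].
I (current) has dimensions [I].

Left side: [L^2 M T^-3]
Right side: [L^2 M T^-3]

Both sides have the same dimensions, so the equation is dimensionally consistent.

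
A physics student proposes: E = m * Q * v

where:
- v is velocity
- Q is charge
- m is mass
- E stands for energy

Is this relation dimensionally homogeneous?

No

v (velocity) has dimensions [L T^-1].
Q (charge) has dimensions [I T].
m (mass) has dimensions [M].
E (energy) has dimensions [L^2 M T^-2].

Left side: [L^2 M T^-2]
Right side: [I L M]

The two sides have different dimensions, so the equation is NOT dimensionally consistent.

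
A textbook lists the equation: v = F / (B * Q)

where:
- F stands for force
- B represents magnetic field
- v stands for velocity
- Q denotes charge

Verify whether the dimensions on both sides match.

Yes

F (force) has dimensions [L M T^-2].
B (magnetic field) has dimensions [I^-1 M T^-2].
v (velocity) has dimensions [L T^-1].
Q (charge) has dimensions [I T].

Left side: [L T^-1]
Right side: [L T^-1]

Both sides have the same dimensions, so the equation is dimensionally consistent.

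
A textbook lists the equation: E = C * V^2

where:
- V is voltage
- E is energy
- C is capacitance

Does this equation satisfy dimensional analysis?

Yes

V (voltage) has dimensions [I^-1 L^2 M T^-3].
E (energy) has dimensions [L^2 M T^-2].
C (capacitance) has dimensions [I^2 L^-2 M^-1 T^4].

Left side: [L^2 M T^-2]
Right side: [L^2 M T^-2]

Both sides have the same dimensions, so the equation is dimensionally consistent.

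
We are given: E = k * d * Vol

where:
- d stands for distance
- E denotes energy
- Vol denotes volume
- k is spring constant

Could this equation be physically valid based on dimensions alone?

No

d (distance) has dimensions [L].
E (energy) has dimensions [L^2 M T^-2].
Vol (volume) has dimensions [L^3].
k (spring constant) has dimensions [M T^-2].

Left side: [L^2 M T^-2]
Right side: [L^4 M T^-2]

The two sides have different dimensions, so the equation is NOT dimensionally consistent.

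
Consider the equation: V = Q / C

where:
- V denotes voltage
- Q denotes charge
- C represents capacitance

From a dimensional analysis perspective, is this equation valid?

Yes

V (voltage) has dimensions [I^-1 L^2 M T^-3].
Q (charge) has dimensions [I T].
C (capacitance) has dimensions [I^2 L^-2 M^-1 T^4].

Left side: [I^-1 L^2 M T^-3]
Right side: [I^-1 L^2 M T^-3]

Both sides have the same dimensions, so the equation is dimensionally consistent.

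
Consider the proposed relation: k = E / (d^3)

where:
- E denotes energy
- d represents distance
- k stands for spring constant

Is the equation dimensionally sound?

No

E (energy) has dimensions [L^2 M T^-2].
d (distance) has dimensions [L].
k (spring constant) has dimensions [M T^-2].

Left side: [M T^-2]
Right side: [L^-1 M T^-2]

The two sides have different dimensions, so the equation is NOT dimensionally consistent.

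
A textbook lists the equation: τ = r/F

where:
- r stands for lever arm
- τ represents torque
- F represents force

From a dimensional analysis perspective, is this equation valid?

No

r (lever arm) has dimensions [L].
τ (torque) has dimensions [L^2 M T^-2].
F (force) has dimensions [L M T^-2].

Left side: [L^2 M T^-2]
Right side: [M^-1 T^2]

The two sides have different dimensions, so the equation is NOT dimensionally consistent.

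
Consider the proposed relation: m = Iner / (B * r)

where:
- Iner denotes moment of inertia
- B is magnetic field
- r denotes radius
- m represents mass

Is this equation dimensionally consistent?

No

Iner (moment of inertia) has dimensions [L^2 M].
B (magnetic field) has dimensions [I^-1 M T^-2].
r (radius) has dimensions [L].
m (mass) has dimensions [M].

Left side: [M]
Right side: [I L T^2]

The two sides have different dimensions, so the equation is NOT dimensionally consistent.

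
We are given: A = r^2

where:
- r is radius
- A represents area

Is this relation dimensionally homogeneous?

Yes

r (radius) has dimensions [L].
A (area) has dimensions [L^2].

Left side: [L^2]
Right side: [L^2]

Both sides have the same dimensions, so the equation is dimensionally consistent.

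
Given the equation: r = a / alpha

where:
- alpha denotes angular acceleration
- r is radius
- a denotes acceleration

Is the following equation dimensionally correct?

Yes

alpha (angular acceleration) has dimensions [T^-2].
r (radius) has dimensions [L].
a (acceleration) has dimensions [L T^-2].

Left side: [L]
Right side: [L]

Both sides have the same dimensions, so the equation is dimensionally consistent.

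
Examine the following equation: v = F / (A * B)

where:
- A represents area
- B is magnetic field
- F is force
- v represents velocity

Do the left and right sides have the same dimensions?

No

A (area) has dimensions [L^2].
B (magnetic field) has dimensions [I^-1 M T^-2].
F (force) has dimensions [L M T^-2].
v (velocity) has dimensions [L T^-1].

Left side: [L T^-1]
Right side: [I L^-1]

The two sides have different dimensions, so the equation is NOT dimensionally consistent.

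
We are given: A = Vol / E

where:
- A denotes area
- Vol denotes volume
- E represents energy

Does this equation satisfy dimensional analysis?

No

A (area) has dimensions [L^2].
Vol (volume) has dimensions [L^3].
E (energy) has dimensions [L^2 M T^-2].

Left side: [L^2]
Right side: [L M^-1 T^2]

The two sides have different dimensions, so the equation is NOT dimensionally consistent.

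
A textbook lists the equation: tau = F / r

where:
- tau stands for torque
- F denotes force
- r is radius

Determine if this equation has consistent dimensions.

No

tau (torque) has dimensions [L^2 M T^-2].
F (force) has dimensions [L M T^-2].
r (radius) has dimensions [L].

Left side: [L^2 M T^-2]
Right side: [M T^-2]

The two sides have different dimensions, so the equation is NOT dimensionally consistent.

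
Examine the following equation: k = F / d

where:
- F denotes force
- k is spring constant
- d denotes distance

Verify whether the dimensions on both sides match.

Yes

F (force) has dimensions [L M T^-2].
k (spring constant) has dimensions [M T^-2].
d (distance) has dimensions [L].

Left side: [M T^-2]
Right side: [M T^-2]

Both sides have the same dimensions, so the equation is dimensionally consistent.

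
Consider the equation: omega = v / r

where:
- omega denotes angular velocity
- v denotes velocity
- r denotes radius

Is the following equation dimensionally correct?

Yes

omega (angular velocity) has dimensions [T^-1].
v (velocity) has dimensions [L T^-1].
r (radius) has dimensions [L].

Left side: [T^-1]
Right side: [T^-1]

Both sides have the same dimensions, so the equation is dimensionally consistent.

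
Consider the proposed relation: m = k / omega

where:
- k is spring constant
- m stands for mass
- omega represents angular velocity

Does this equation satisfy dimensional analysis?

No

k (spring constant) has dimensions [M T^-2].
m (mass) has dimensions [M].
omega (angular velocity) has dimensions [T^-1].

Left side: [M]
Right side: [M T^-1]

The two sides have different dimensions, so the equation is NOT dimensionally consistent.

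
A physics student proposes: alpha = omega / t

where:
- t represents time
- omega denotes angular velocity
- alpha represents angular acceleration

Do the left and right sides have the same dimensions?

Yes

t (time) has dimensions [T].
omega (angular velocity) has dimensions [T^-1].
alpha (angular acceleration) has dimensions [T^-2].

Left side: [T^-2]
Right side: [T^-2]

Both sides have the same dimensions, so the equation is dimensionally consistent.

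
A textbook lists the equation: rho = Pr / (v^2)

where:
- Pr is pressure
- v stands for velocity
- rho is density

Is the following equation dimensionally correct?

Yes

Pr (pressure) has dimensions [L^-1 M T^-2].
v (velocity) has dimensions [L T^-1].
rho (density) has dimensions [L^-3 M].

Left side: [L^-3 M]
Right side: [L^-3 M]

Both sides have the same dimensions, so the equation is dimensionally consistent.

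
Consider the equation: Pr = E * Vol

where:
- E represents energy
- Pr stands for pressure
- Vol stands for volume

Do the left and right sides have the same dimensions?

No

E (energy) has dimensions [L^2 M T^-2].
Pr (pressure) has dimensions [L^-1 M T^-2].
Vol (volume) has dimensions [L^3].

Left side: [L^-1 M T^-2]
Right side: [L^5 M T^-2]

The two sides have different dimensions, so the equation is NOT dimensionally consistent.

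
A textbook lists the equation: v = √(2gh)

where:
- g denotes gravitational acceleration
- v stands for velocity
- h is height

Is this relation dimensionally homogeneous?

Yes

g (gravitational acceleration) has dimensions [L T^-2].
v (velocity) has dimensions [L T^-1].
h (height) has dimensions [L].

Left side: [L T^-1]
Right side: [L T^-1]

Both sides have the same dimensions, so the equation is dimensionally consistent.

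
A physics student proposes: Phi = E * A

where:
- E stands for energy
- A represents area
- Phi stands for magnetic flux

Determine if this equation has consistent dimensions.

No

E (energy) has dimensions [L^2 M T^-2].
A (area) has dimensions [L^2].
Phi (magnetic flux) has dimensions [I^-1 L^2 M T^-2].

Left side: [I^-1 L^2 M T^-2]
Right side: [L^4 M T^-2]

The two sides have different dimensions, so the equation is NOT dimensionally consistent.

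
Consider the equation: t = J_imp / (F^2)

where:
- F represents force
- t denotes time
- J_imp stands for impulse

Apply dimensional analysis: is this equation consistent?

No

F (force) has dimensions [L M T^-2].
t (time) has dimensions [T].
J_imp (impulse) has dimensions [L M T^-1].

Left side: [T]
Right side: [L^-1 M^-1 T^3]

The two sides have different dimensions, so the equation is NOT dimensionally consistent.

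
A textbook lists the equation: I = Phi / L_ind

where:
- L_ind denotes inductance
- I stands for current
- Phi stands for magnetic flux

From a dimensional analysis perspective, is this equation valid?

Yes

L_ind (inductance) has dimensions [I^-2 L^2 M T^-2].
I (current) has dimensions [I].
Phi (magnetic flux) has dimensions [I^-1 L^2 M T^-2].

Left side: [I]
Right side: [I]

Both sides have the same dimensions, so the equation is dimensionally consistent.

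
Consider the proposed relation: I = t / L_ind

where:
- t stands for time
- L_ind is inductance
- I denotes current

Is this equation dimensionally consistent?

No

t (time) has dimensions [T].
L_ind (inductance) has dimensions [I^-2 L^2 M T^-2].
I (current) has dimensions [I].

Left side: [I]
Right side: [I^2 L^-2 M^-1 T^3]

The two sides have different dimensions, so the equation is NOT dimensionally consistent.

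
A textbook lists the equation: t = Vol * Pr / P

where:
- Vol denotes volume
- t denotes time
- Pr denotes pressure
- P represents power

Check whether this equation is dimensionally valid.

Yes

Vol (volume) has dimensions [L^3].
t (time) has dimensions [T].
Pr (pressure) has dimensions [L^-1 M T^-2].
P (power) has dimensions [L^2 M T^-3].

Left side: [T]
Right side: [T]

Both sides have the same dimensions, so the equation is dimensionally consistent.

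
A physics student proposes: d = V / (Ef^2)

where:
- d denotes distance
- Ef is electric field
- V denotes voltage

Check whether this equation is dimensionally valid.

No

d (distance) has dimensions [L].
Ef (electric field) has dimensions [I^-1 L M T^-3].
V (voltage) has dimensions [I^-1 L^2 M T^-3].

Left side: [L]
Right side: [I M^-1 T^3]

The two sides have different dimensions, so the equation is NOT dimensionally consistent.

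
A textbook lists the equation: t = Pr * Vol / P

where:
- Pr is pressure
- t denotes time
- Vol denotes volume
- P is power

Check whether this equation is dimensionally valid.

Yes

Pr (pressure) has dimensions [L^-1 M T^-2].
t (time) has dimensions [T].
Vol (volume) has dimensions [L^3].
P (power) has dimensions [L^2 M T^-3].

Left side: [T]
Right side: [T]

Both sides have the same dimensions, so the equation is dimensionally consistent.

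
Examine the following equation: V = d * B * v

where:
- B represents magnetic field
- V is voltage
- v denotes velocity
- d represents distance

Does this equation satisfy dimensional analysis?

Yes

B (magnetic field) has dimensions [I^-1 M T^-2].
V (voltage) has dimensions [I^-1 L^2 M T^-3].
v (velocity) has dimensions [L T^-1].
d (distance) has dimensions [L].

Left side: [I^-1 L^2 M T^-3]
Right side: [I^-1 L^2 M T^-3]

Both sides have the same dimensions, so the equation is dimensionally consistent.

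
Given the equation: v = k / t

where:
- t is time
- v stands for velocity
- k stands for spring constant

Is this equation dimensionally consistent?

No

t (time) has dimensions [T].
v (velocity) has dimensions [L T^-1].
k (spring constant) has dimensions [M T^-2].

Left side: [L T^-1]
Right side: [M T^-3]

The two sides have different dimensions, so the equation is NOT dimensionally consistent.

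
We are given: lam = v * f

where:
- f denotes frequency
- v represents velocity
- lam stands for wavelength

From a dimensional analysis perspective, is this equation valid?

No

f (frequency) has dimensions [T^-1].
v (velocity) has dimensions [L T^-1].
lam (wavelength) has dimensions [L].

Left side: [L]
Right side: [L T^-2]

The two sides have different dimensions, so the equation is NOT dimensionally consistent.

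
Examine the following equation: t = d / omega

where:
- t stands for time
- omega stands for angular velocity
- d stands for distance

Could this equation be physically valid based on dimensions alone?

No

t (time) has dimensions [T].
omega (angular velocity) has dimensions [T^-1].
d (distance) has dimensions [L].

Left side: [T]
Right side: [L T]

The two sides have different dimensions, so the equation is NOT dimensionally consistent.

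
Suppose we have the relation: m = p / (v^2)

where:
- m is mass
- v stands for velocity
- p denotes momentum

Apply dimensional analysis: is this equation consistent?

No

m (mass) has dimensions [M].
v (velocity) has dimensions [L T^-1].
p (momentum) has dimensions [L M T^-1].

Left side: [M]
Right side: [L^-1 M T]

The two sides have different dimensions, so the equation is NOT dimensionally consistent.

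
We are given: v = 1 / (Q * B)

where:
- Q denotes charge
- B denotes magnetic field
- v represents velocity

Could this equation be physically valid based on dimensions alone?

No

Q (charge) has dimensions [I T].
B (magnetic field) has dimensions [I^-1 M T^-2].
v (velocity) has dimensions [L T^-1].

Left side: [L T^-1]
Right side: [M^-1 T]

The two sides have different dimensions, so the equation is NOT dimensionally consistent.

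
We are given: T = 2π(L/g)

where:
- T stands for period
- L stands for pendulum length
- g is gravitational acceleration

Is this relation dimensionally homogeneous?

No

T (period) has dimensions [T].
L (pendulum length) has dimensions [L].
g (gravitational acceleration) has dimensions [L T^-2].

Left side: [T]
Right side: [T^2]

The two sides have different dimensions, so the equation is NOT dimensionally consistent.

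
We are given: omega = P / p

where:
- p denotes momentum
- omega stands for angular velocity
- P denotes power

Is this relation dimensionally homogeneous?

No

p (momentum) has dimensions [L M T^-1].
omega (angular velocity) has dimensions [T^-1].
P (power) has dimensions [L^2 M T^-3].

Left side: [T^-1]
Right side: [L T^-2]

The two sides have different dimensions, so the equation is NOT dimensionally consistent.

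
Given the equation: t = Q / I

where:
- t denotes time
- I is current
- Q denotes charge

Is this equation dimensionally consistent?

Yes

t (time) has dimensions [T].
I (current) has dimensions [I].
Q (charge) has dimensions [I T].

Left side: [T]
Right side: [T]

Both sides have the same dimensions, so the equation is dimensionally consistent.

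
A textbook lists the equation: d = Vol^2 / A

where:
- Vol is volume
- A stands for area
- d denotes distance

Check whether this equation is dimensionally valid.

No

Vol (volume) has dimensions [L^3].
A (area) has dimensions [L^2].
d (distance) has dimensions [L].

Left side: [L]
Right side: [L^4]

The two sides have different dimensions, so the equation is NOT dimensionally consistent.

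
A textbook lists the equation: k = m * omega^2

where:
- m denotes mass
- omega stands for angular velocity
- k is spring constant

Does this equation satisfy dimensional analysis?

Yes

m (mass) has dimensions [M].
omega (angular velocity) has dimensions [T^-1].
k (spring constant) has dimensions [M T^-2].

Left side: [M T^-2]
Right side: [M T^-2]

Both sides have the same dimensions, so the equation is dimensionally consistent.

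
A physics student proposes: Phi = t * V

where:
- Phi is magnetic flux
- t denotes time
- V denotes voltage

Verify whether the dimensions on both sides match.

Yes

Phi (magnetic flux) has dimensions [I^-1 L^2 M T^-2].
t (time) has dimensions [T].
V (voltage) has dimensions [I^-1 L^2 M T^-3].

Left side: [I^-1 L^2 M T^-2]
Right side: [I^-1 L^2 M T^-2]

Both sides have the same dimensions, so the equation is dimensionally consistent.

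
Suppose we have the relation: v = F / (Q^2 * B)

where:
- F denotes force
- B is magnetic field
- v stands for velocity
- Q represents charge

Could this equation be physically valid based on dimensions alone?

No

F (force) has dimensions [L M T^-2].
B (magnetic field) has dimensions [I^-1 M T^-2].
v (velocity) has dimensions [L T^-1].
Q (charge) has dimensions [I T].

Left side: [L T^-1]
Right side: [I^-1 L T^-2]

The two sides have different dimensions, so the equation is NOT dimensionally consistent.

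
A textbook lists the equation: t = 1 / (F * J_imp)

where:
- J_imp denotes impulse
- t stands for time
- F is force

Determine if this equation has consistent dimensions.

No

J_imp (impulse) has dimensions [L M T^-1].
t (time) has dimensions [T].
F (force) has dimensions [L M T^-2].

Left side: [T]
Right side: [L^-2 M^-2 T^3]

The two sides have different dimensions, so the equation is NOT dimensionally consistent.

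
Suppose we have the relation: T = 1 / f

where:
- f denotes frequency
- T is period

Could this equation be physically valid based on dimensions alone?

Yes

f (frequency) has dimensions [T^-1].
T (period) has dimensions [T].

Left side: [T]
Right side: [T]

Both sides have the same dimensions, so the equation is dimensionally consistent.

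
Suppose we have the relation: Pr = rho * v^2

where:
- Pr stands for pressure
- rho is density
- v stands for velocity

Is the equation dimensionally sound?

Yes

Pr (pressure) has dimensions [L^-1 M T^-2].
rho (density) has dimensions [L^-3 M].
v (velocity) has dimensions [L T^-1].

Left side: [L^-1 M T^-2]
Right side: [L^-1 M T^-2]

Both sides have the same dimensions, so the equation is dimensionally consistent.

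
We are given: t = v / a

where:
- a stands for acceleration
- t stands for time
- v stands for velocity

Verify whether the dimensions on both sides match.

Yes

a (acceleration) has dimensions [L T^-2].
t (time) has dimensions [T].
v (velocity) has dimensions [L T^-1].

Left side: [T]
Right side: [T]

Both sides have the same dimensions, so the equation is dimensionally consistent.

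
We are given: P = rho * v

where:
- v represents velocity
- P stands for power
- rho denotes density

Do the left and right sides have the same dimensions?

No

v (velocity) has dimensions [L T^-1].
P (power) has dimensions [L^2 M T^-3].
rho (density) has dimensions [L^-3 M].

Left side: [L^2 M T^-3]
Right side: [L^-2 M T^-1]

The two sides have different dimensions, so the equation is NOT dimensionally consistent.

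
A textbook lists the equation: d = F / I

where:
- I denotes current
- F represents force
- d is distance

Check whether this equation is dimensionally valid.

No

I (current) has dimensions [I].
F (force) has dimensions [L M T^-2].
d (distance) has dimensions [L].

Left side: [L]
Right side: [I^-1 L M T^-2]

The two sides have different dimensions, so the equation is NOT dimensionally consistent.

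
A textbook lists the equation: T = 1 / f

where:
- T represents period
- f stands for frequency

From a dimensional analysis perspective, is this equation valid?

Yes

T (period) has dimensions [T].
f (frequency) has dimensions [T^-1].

Left side: [T]
Right side: [T]

Both sides have the same dimensions, so the equation is dimensionally consistent.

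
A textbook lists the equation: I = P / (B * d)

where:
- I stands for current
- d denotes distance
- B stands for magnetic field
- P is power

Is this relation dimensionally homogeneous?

No

I (current) has dimensions [I].
d (distance) has dimensions [L].
B (magnetic field) has dimensions [I^-1 M T^-2].
P (power) has dimensions [L^2 M T^-3].

Left side: [I]
Right side: [I L T^-1]

The two sides have different dimensions, so the equation is NOT dimensionally consistent.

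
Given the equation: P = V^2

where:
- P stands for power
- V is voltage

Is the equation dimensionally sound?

No

P (power) has dimensions [L^2 M T^-3].
V (voltage) has dimensions [I^-1 L^2 M T^-3].

Left side: [L^2 M T^-3]
Right side: [I^-2 L^4 M^2 T^-6]

The two sides have different dimensions, so the equation is NOT dimensionally consistent.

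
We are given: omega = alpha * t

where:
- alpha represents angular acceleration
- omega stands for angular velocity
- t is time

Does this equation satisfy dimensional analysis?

Yes

alpha (angular acceleration) has dimensions [T^-2].
omega (angular velocity) has dimensions [T^-1].
t (time) has dimensions [T].

Left side: [T^-1]
Right side: [T^-1]

Both sides have the same dimensions, so the equation is dimensionally consistent.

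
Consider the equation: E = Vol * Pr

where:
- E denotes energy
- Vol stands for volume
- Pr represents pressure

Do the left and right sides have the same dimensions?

Yes

E (energy) has dimensions [L^2 M T^-2].
Vol (volume) has dimensions [L^3].
Pr (pressure) has dimensions [L^-1 M T^-2].

Left side: [L^2 M T^-2]
Right side: [L^2 M T^-2]

Both sides have the same dimensions, so the equation is dimensionally consistent.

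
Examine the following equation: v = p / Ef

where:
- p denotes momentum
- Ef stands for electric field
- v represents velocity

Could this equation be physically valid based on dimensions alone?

No

p (momentum) has dimensions [L M T^-1].
Ef (electric field) has dimensions [I^-1 L M T^-3].
v (velocity) has dimensions [L T^-1].

Left side: [L T^-1]
Right side: [I T^2]

The two sides have different dimensions, so the equation is NOT dimensionally consistent.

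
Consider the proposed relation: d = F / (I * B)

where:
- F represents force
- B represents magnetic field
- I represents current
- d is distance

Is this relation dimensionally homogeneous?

Yes

F (force) has dimensions [L M T^-2].
B (magnetic field) has dimensions [I^-1 M T^-2].
I (current) has dimensions [I].
d (distance) has dimensions [L].

Left side: [L]
Right side: [L]

Both sides have the same dimensions, so the equation is dimensionally consistent.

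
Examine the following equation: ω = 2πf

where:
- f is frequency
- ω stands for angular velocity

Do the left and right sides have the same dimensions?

Yes

f (frequency) has dimensions [T^-1].
ω (angular velocity) has dimensions [T^-1].

Left side: [T^-1]
Right side: [T^-1]

Both sides have the same dimensions, so the equation is dimensionally consistent.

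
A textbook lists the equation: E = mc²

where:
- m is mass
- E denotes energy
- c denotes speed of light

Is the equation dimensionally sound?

Yes

m (mass) has dimensions [M].
E (energy) has dimensions [L^2 M T^-2].
c (speed of light) has dimensions [L T^-1].

Left side: [L^2 M T^-2]
Right side: [L^2 M T^-2]

Both sides have the same dimensions, so the equation is dimensionally consistent.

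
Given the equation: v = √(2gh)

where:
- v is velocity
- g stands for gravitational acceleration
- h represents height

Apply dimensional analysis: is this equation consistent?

Yes

v (velocity) has dimensions [L T^-1].
g (gravitational acceleration) has dimensions [L T^-2].
h (height) has dimensions [L].

Left side: [L T^-1]
Right side: [L T^-1]

Both sides have the same dimensions, so the equation is dimensionally consistent.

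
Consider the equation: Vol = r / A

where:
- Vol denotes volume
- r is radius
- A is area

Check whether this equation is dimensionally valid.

No

Vol (volume) has dimensions [L^3].
r (radius) has dimensions [L].
A (area) has dimensions [L^2].

Left side: [L^3]
Right side: [L^-1]

The two sides have different dimensions, so the equation is NOT dimensionally consistent.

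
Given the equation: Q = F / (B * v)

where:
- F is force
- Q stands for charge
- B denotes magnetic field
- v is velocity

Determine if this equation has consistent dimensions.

Yes

F (force) has dimensions [L M T^-2].
Q (charge) has dimensions [I T].
B (magnetic field) has dimensions [I^-1 M T^-2].
v (velocity) has dimensions [L T^-1].

Left side: [I T]
Right side: [I T]

Both sides have the same dimensions, so the equation is dimensionally consistent.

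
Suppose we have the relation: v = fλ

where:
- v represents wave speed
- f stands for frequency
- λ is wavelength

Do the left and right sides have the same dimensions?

Yes

v (wave speed) has dimensions [L T^-1].
f (frequency) has dimensions [T^-1].
λ (wavelength) has dimensions [L].

Left side: [L T^-1]
Right side: [L T^-1]

Both sides have the same dimensions, so the equation is dimensionally consistent.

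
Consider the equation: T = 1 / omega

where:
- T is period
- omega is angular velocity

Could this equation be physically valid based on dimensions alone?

Yes

T (period) has dimensions [T].
omega (angular velocity) has dimensions [T^-1].

Left side: [T]
Right side: [T]

Both sides have the same dimensions, so the equation is dimensionally consistent.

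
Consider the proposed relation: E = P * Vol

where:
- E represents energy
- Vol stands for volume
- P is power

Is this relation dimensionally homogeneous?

No

E (energy) has dimensions [L^2 M T^-2].
Vol (volume) has dimensions [L^3].
P (power) has dimensions [L^2 M T^-3].

Left side: [L^2 M T^-2]
Right side: [L^5 M T^-3]

The two sides have different dimensions, so the equation is NOT dimensionally consistent.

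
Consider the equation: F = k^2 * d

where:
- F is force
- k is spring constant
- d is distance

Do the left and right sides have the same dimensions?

No

F (force) has dimensions [L M T^-2].
k (spring constant) has dimensions [M T^-2].
d (distance) has dimensions [L].

Left side: [L M T^-2]
Right side: [L M^2 T^-4]

The two sides have different dimensions, so the equation is NOT dimensionally consistent.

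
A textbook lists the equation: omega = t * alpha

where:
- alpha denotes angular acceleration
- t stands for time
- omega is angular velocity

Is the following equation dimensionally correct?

Yes

alpha (angular acceleration) has dimensions [T^-2].
t (time) has dimensions [T].
omega (angular velocity) has dimensions [T^-1].

Left side: [T^-1]
Right side: [T^-1]

Both sides have the same dimensions, so the equation is dimensionally consistent.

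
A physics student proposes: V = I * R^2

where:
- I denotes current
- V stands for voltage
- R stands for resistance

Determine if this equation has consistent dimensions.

No

I (current) has dimensions [I].
V (voltage) has dimensions [I^-1 L^2 M T^-3].
R (resistance) has dimensions [I^-2 L^2 M T^-3].

Left side: [I^-1 L^2 M T^-3]
Right side: [I^-3 L^4 M^2 T^-6]

The two sides have different dimensions, so the equation is NOT dimensionally consistent.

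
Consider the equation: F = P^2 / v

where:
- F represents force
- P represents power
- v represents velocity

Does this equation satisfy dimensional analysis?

No

F (force) has dimensions [L M T^-2].
P (power) has dimensions [L^2 M T^-3].
v (velocity) has dimensions [L T^-1].

Left side: [L M T^-2]
Right side: [L^3 M^2 T^-5]

The two sides have different dimensions, so the equation is NOT dimensionally consistent.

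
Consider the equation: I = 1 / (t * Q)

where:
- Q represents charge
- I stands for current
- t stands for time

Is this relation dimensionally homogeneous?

No

Q (charge) has dimensions [I T].
I (current) has dimensions [I].
t (time) has dimensions [T].

Left side: [I]
Right side: [I^-1 T^-2]

The two sides have different dimensions, so the equation is NOT dimensionally consistent.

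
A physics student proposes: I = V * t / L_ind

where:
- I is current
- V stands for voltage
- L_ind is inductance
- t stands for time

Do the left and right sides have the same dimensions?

Yes

I (current) has dimensions [I].
V (voltage) has dimensions [I^-1 L^2 M T^-3].
L_ind (inductance) has dimensions [I^-2 L^2 M T^-2].
t (time) has dimensions [T].

Left side: [I]
Right side: [I]

Both sides have the same dimensions, so the equation is dimensionally consistent.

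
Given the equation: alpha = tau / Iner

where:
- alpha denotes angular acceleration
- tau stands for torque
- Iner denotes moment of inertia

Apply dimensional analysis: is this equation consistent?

Yes

alpha (angular acceleration) has dimensions [T^-2].
tau (torque) has dimensions [L^2 M T^-2].
Iner (moment of inertia) has dimensions [L^2 M].

Left side: [T^-2]
Right side: [T^-2]

Both sides have the same dimensions, so the equation is dimensionally consistent.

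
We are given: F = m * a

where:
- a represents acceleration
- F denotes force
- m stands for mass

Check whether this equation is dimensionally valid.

Yes

a (acceleration) has dimensions [L T^-2].
F (force) has dimensions [L M T^-2].
m (mass) has dimensions [M].

Left side: [L M T^-2]
Right side: [L M T^-2]

Both sides have the same dimensions, so the equation is dimensionally consistent.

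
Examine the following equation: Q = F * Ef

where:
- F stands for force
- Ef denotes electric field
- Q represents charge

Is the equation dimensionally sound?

No

F (force) has dimensions [L M T^-2].
Ef (electric field) has dimensions [I^-1 L M T^-3].
Q (charge) has dimensions [I T].

Left side: [I T]
Right side: [I^-1 L^2 M^2 T^-5]

The two sides have different dimensions, so the equation is NOT dimensionally consistent.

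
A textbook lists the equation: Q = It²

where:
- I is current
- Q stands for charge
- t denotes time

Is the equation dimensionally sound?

No

I (current) has dimensions [I].
Q (charge) has dimensions [I T].
t (time) has dimensions [T].

Left side: [I T]
Right side: [I T^2]

The two sides have different dimensions, so the equation is NOT dimensionally consistent.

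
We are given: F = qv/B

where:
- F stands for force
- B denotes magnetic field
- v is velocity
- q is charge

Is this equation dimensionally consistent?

No

F (force) has dimensions [L M T^-2].
B (magnetic field) has dimensions [I^-1 M T^-2].
v (velocity) has dimensions [L T^-1].
q (charge) has dimensions [I T].

Left side: [L M T^-2]
Right side: [I^2 L M^-1 T^2]

The two sides have different dimensions, so the equation is NOT dimensionally consistent.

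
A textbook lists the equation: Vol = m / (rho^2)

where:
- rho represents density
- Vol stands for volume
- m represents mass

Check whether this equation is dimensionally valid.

No

rho (density) has dimensions [L^-3 M].
Vol (volume) has dimensions [L^3].
m (mass) has dimensions [M].

Left side: [L^3]
Right side: [L^6 M^-1]

The two sides have different dimensions, so the equation is NOT dimensionally consistent.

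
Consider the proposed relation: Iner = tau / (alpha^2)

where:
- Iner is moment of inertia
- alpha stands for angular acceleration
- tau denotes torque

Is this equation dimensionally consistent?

No

Iner (moment of inertia) has dimensions [L^2 M].
alpha (angular acceleration) has dimensions [T^-2].
tau (torque) has dimensions [L^2 M T^-2].

Left side: [L^2 M]
Right side: [L^2 M T^2]

The two sides have different dimensions, so the equation is NOT dimensionally consistent.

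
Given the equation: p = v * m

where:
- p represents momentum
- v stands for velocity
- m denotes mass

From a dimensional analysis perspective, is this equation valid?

Yes

p (momentum) has dimensions [L M T^-1].
v (velocity) has dimensions [L T^-1].
m (mass) has dimensions [M].

Left side: [L M T^-1]
Right side: [L M T^-1]

Both sides have the same dimensions, so the equation is dimensionally consistent.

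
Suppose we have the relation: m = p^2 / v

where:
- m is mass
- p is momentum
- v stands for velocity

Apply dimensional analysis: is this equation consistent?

No

m (mass) has dimensions [M].
p (momentum) has dimensions [L M T^-1].
v (velocity) has dimensions [L T^-1].

Left side: [M]
Right side: [L M^2 T^-1]

The two sides have different dimensions, so the equation is NOT dimensionally consistent.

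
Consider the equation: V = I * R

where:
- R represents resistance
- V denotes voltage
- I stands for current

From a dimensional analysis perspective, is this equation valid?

Yes

R (resistance) has dimensions [I^-2 L^2 M T^-3].
V (voltage) has dimensions [I^-1 L^2 M T^-3].
I (current) has dimensions [I].

Left side: [I^-1 L^2 M T^-3]
Right side: [I^-1 L^2 M T^-3]

Both sides have the same dimensions, so the equation is dimensionally consistent.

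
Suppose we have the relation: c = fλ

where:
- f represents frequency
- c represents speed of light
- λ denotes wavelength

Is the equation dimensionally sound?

Yes

f (frequency) has dimensions [T^-1].
c (speed of light) has dimensions [L T^-1].
λ (wavelength) has dimensions [L].

Left side: [L T^-1]
Right side: [L T^-1]

Both sides have the same dimensions, so the equation is dimensionally consistent.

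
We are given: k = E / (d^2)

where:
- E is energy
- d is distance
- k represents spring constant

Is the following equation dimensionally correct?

Yes

E (energy) has dimensions [L^2 M T^-2].
d (distance) has dimensions [L].
k (spring constant) has dimensions [M T^-2].

Left side: [M T^-2]
Right side: [M T^-2]

Both sides have the same dimensions, so the equation is dimensionally consistent.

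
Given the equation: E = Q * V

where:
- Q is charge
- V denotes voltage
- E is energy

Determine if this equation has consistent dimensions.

Yes

Q (charge) has dimensions [I T].
V (voltage) has dimensions [I^-1 L^2 M T^-3].
E (energy) has dimensions [L^2 M T^-2].

Left side: [L^2 M T^-2]
Right side: [L^2 M T^-2]

Both sides have the same dimensions, so the equation is dimensionally consistent.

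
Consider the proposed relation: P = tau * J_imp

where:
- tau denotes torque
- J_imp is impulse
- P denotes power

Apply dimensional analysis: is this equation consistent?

No

tau (torque) has dimensions [L^2 M T^-2].
J_imp (impulse) has dimensions [L M T^-1].
P (power) has dimensions [L^2 M T^-3].

Left side: [L^2 M T^-3]
Right side: [L^3 M^2 T^-3]

The two sides have different dimensions, so the equation is NOT dimensionally consistent.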